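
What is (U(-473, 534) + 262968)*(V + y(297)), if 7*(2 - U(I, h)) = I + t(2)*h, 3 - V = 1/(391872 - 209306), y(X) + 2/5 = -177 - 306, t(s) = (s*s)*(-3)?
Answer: -115749603161761/912830 ≈ -1.2680e+8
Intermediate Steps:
t(s) = -3*s² (t(s) = s²*(-3) = -3*s²)
y(X) = -2417/5 (y(X) = -⅖ + (-177 - 306) = -⅖ - 483 = -2417/5)
V = 547697/182566 (V = 3 - 1/(391872 - 209306) = 3 - 1/182566 = 547697/182566 ≈ 3.0000)
U(I, h) = 2 - I/7 + 12*h/7 (U(I, h) = 2 - (I + (-3*2²)*h)/7 = 2 - (I + (-3*4)*h)/7 = 2 - (I - 12*h)/7 = 2 + (-I/7 + 12*h/7) = 2 - I/7 + 12*h/7)
(U(-473, 534) + 262968)*(V + y(297)) = ((2 - ⅐*(-473) + (12/7)*534) + 262968)*(547697/182566 - 2417/5) = ((2 + 473/7 + 6408/7) + 262968)*(-438523537/912830) = (985 + 262968)*(-438523537/912830) = 263953*(-438523537/912830) = -115749603161761/912830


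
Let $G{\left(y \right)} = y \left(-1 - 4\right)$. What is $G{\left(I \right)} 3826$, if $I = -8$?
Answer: $153040$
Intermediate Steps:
$G{\left(y \right)} = - 5 y$ ($G{\left(y \right)} = y \left(-5\right) = - 5 y$)
$G{\left(I \right)} 3826 = \left(-5\right) \left(-8\right) 3826 = 40 \cdot 3826 = 153040$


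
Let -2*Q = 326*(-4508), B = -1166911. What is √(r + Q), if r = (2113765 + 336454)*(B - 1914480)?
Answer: 15*I*√33555920177 ≈ 2.7477e+6*I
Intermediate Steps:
Q = 734804 (Q = -163*(-4508) = -½*(-1469608) = 734804)
r = -7550082774629 (r = (2113765 + 336454)*(-1166911 - 1914480) = 2450219*(-3081391) = -7550082774629)
√(r + Q) = √(-7550082774629 + 734804) = √(-7550082039825) = 15*I*√33555920177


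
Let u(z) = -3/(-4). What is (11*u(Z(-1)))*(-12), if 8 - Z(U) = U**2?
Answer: -99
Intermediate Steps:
Z(U) = 8 - U**2
u(z) = 3/4 (u(z) = -3*(-1/4) = 3/4)
(11*u(Z(-1)))*(-12) = (11*(3/4))*(-12) = (33/4)*(-12) = -99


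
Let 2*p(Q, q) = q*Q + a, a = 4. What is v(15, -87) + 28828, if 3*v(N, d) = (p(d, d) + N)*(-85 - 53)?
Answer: -146041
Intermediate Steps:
p(Q, q) = 2 + Q*q/2 (p(Q, q) = (q*Q + 4)/2 = (Q*q + 4)/2 = (4 + Q*q)/2 = 2 + Q*q/2)
v(N, d) = -92 - 46*N - 23*d² (v(N, d) = (((2 + d*d/2) + N)*(-85 - 53))/3 = (((2 + d²/2) + N)*(-138))/3 = ((2 + N + d²/2)*(-138))/3 = (-276 - 138*N - 69*d²)/3 = -92 - 46*N - 23*d²)
v(15, -87) + 28828 = (-92 - 46*15 - 23*(-87)²) + 28828 = (-92 - 690 - 23*7569) + 28828 = (-92 - 690 - 174087) + 28828 = -174869 + 28828 = -146041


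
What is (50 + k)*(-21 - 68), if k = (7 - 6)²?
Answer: -4539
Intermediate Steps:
k = 1 (k = 1² = 1)
(50 + k)*(-21 - 68) = (50 + 1)*(-21 - 68) = 51*(-89) = -4539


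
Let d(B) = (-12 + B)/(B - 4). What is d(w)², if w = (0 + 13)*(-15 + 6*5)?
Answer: 33489/36481 ≈ 0.91798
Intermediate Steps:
w = 195 (w = 13*(-15 + 30) = 13*15 = 195)
d(B) = (-12 + B)/(-4 + B)
d(w)² = ((-12 + 195)/(-4 + 195))² = (183/191)² = 33489/36481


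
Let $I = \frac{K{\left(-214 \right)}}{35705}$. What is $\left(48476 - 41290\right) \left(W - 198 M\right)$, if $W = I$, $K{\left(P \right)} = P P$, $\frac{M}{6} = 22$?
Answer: $- \frac{6705544643624}{35705} \approx -1.878 \cdot 10^{8}$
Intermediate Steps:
$M = 132$ ($M = 6 \cdot 22 = 132$)
$K{\left(P \right)} = P^{2}$
$I = \frac{45796}{35705}$ ($I = \frac{\left(-214\right)^{2}}{35705} = 45796 \cdot \frac{1}{35705} = \frac{45796}{35705} \approx 1.2826$)
$W = \frac{45796}{35705} \approx 1.2826$
$\left(48476 - 41290\right) \left(W - 198 M\right) = \left(48476 - 41290\right) \left(\frac{45796}{35705} - 26136\right) = 7186 \left(\frac{45796}{35705} - 26136\right) = 7186 \left(- \frac{933140084}{35705}\right) = - \frac{6705544643624}{35705}$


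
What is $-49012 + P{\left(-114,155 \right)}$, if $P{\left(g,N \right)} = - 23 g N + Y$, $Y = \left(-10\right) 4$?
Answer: $357358$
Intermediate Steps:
$Y = -40$
$P{\left(g,N \right)} = -40 - 23 N g$ ($P{\left(g,N \right)} = - 23 g N - 40 = - 23 N g - 40 = -40 - 23 N g$)
$-49012 + P{\left(-114,155 \right)} = -49012 - \left(40 + 3565 \left(-114\right)\right) = -49012 + \left(-40 + 406410\right) = -49012 + 406370 = 357358$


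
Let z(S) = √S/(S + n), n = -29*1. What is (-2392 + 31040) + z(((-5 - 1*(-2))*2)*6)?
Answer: 28648 - 6*I/65 ≈ 28648.0 - 0.092308*I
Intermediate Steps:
n = -29
z(S) = √S/(-29 + S) (z(S) = √S/(S - 29) = √S/(-29 + S))
(-2392 + 31040) + z(((-5 - 1*(-2))*2)*6) = (-2392 + 31040) + √(((-5 - 1*(-2))*2)*6)/(-29 + ((-5 - 1*(-2))*2)*6) = 28648 + √(((-5 + 2)*2)*6)/(-29 + ((-5 + 2)*2)*6) = 28648 + √(-3*2*6)/(-29 - 3*2*6) = 28648 + √(-6*6)/(-29 - 6*6) = 28648 + √(-36)/(-29 - 36) = 28648 + (6*I)/(-65) = 28648 + (6*I)*(-1/65) = 28648 - 6*I/65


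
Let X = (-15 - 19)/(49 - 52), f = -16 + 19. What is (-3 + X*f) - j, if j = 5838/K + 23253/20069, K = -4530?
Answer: 471686067/15152095 ≈ 31.130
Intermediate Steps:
f = 3
X = 34/3 (X = -34/(-3) = -34*(-⅓) = 34/3 ≈ 11.333)
j = -1971122/15152095 (j = 5838/(-4530) + 23253/20069 = 5838*(-1/4530) + 23253*(1/20069) = -973/755 + 23253/20069 = -1971122/15152095 ≈ -0.13009)
(-3 + X*f) - j = (-3 + (34/3)*3) - 1*(-1971122/15152095) = (-3 + 34) + 1971122/15152095 = 31 + 1971122/15152095 = 471686067/15152095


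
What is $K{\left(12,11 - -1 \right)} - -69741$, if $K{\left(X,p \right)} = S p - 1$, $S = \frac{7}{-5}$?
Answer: $\frac{348616}{5} \approx 69723.0$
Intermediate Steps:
$S = - \frac{7}{5}$ ($S = 7 \left(- \frac{1}{5}\right) = - \frac{7}{5} \approx -1.4$)
$K{\left(X,p \right)} = -1 - \frac{7 p}{5}$ ($K{\left(X,p \right)} = - \frac{7 p}{5} - 1 = -1 - \frac{7 p}{5}$)
$K{\left(12,11 - -1 \right)} - -69741 = \left(-1 - \frac{7 \left(11 - -1\right)}{5}\right) - -69741 = \left(-1 - \frac{7 \left(11 + 1\right)}{5}\right) + 69741 = \left(-1 - \frac{84}{5}\right) + 69741 = - \frac{89}{5} + 69741 = \frac{348616}{5}$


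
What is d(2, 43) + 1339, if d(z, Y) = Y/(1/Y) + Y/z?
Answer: 6419/2 ≈ 3209.5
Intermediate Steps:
d(z, Y) = Y² + Y/z (d(z, Y) = Y*Y + Y/z = Y² + Y/z)
d(2, 43) + 1339 = (43² + 43/2) + 1339 = (1849 + 43*(½)) + 1339 = (1849 + 43/2) + 1339 = 3741/2 + 1339 = 6419/2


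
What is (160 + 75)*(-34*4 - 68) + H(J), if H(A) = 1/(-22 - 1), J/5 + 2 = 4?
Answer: -1102621/23 ≈ -47940.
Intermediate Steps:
J = 10 (J = -10 + 5*4 = -10 + 20 = 10)
H(A) = -1/23 (H(A) = 1/(-23) = -1/23)
(160 + 75)*(-34*4 - 68) + H(J) = (160 + 75)*(-34*4 - 68) - 1/23 = 235*(-136 - 68) - 1/23 = 235*(-204) - 1/23 = -47940 - 1/23 = -1102621/23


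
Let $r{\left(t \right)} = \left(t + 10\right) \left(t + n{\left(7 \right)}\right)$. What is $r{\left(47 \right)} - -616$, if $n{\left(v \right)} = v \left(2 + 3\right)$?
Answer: $5290$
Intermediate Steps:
$n{\left(v \right)} = 5 v$ ($n{\left(v \right)} = v 5 = 5 v$)
$r{\left(t \right)} = \left(10 + t\right) \left(35 + t\right)$ ($r{\left(t \right)} = \left(t + 10\right) \left(t + 5 \cdot 7\right) = \left(10 + t\right) \left(t + 35\right) = \left(10 + t\right) \left(35 + t\right)$)
$r{\left(47 \right)} - -616 = \left(350 + 47^{2} + 45 \cdot 47\right) - -616 = \left(350 + 2209 + 2115\right) + 616 = 4674 + 616 = 5290$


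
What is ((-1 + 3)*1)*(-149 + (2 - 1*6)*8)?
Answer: -362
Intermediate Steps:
((-1 + 3)*1)*(-149 + (2 - 1*6)*8) = (2*1)*(-149 + (2 - 6)*8) = 2*(-149 - 4*8) = 2*(-149 - 32) = 2*(-181) = -362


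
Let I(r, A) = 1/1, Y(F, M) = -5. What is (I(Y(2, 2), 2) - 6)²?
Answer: 25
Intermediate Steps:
I(r, A) = 1
(I(Y(2, 2), 2) - 6)² = (1 - 6)² = (-5)² = 25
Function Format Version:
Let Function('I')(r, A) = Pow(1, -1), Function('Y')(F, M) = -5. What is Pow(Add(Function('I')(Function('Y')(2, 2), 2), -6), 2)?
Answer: 25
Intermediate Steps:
Function('I')(r, A) = 1
Pow(Add(Function('I')(Function('Y')(2, 2), 2), -6), 2) = Pow(Add(1, -6), 2) = Pow(-5, 2) = 25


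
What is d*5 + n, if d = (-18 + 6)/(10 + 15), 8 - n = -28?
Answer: 168/5 ≈ 33.600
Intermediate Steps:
n = 36 (n = 8 - 1*(-28) = 8 + 28 = 36)
d = -12/25 ≈ -0.48000
d*5 + n = -12/25*5 + 36 = -12/5 + 36 = 168/5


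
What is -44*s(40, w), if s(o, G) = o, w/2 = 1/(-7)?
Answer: -1760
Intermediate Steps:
w = -2/7 (w = 2/(-7) = 2*(-1/7) = -2/7 ≈ -0.28571)
-44*s(40, w) = -44*40 = -1760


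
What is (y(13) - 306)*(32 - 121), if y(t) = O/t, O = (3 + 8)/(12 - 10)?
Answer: 707105/26 ≈ 27196.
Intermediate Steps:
O = 11/2 ≈ 5.5000
y(t) = 11/(2*t)
(y(13) - 306)*(32 - 121) = ((11/2)/13 - 306)*(32 - 121) = ((11/2)*(1/13) - 306)*(-89) = (11/26 - 306)*(-89) = -7945/26*(-89) = 707105/26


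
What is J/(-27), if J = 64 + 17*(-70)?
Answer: 1126/27 ≈ 41.704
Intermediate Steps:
J = -1126 (J = 64 - 1190 = -1126)
J/(-27) = -1126/(-27) = -1126*(-1/27) = 1126/27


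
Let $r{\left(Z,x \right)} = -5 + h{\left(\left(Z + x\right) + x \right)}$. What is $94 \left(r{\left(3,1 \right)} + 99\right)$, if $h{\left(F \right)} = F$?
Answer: $9306$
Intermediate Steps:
$r{\left(Z,x \right)} = -5 + Z + 2 x$ ($r{\left(Z,x \right)} = -5 + \left(\left(Z + x\right) + x\right) = -5 + \left(Z + 2 x\right) = -5 + Z + 2 x$)
$94 \left(r{\left(3,1 \right)} + 99\right) = 94 \left(\left(-5 + 3 + 2 \cdot 1\right) + 99\right) = 94 \left(\left(-5 + 3 + 2\right) + 99\right) = 94 \left(0 + 99\right) = 94 \cdot 99 = 9306$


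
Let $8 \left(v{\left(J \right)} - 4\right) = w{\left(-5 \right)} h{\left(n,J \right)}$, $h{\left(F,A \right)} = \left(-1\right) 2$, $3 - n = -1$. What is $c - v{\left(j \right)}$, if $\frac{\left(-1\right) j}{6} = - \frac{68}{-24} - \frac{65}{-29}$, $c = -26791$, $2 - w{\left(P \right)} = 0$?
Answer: $- \frac{53589}{2} \approx -26795.0$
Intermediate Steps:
$n = 4$ ($n = 3 - -1 = 3 + 1 = 4$)
$h{\left(F,A \right)} = -2$
$w{\left(P \right)} = 2$ ($w{\left(P \right)} = 2 - 0 = 2 + 0 = 2$)
$j = - \frac{883}{29}$ ($j = - 6 \left(- \frac{68}{-24} - \frac{65}{-29}\right) = - 6 \left(\left(-68\right) \left(- \frac{1}{24}\right) - - \frac{65}{29}\right) = - 6 \left(\frac{17}{6} + \frac{65}{29}\right) = \left(-6\right) \frac{883}{174} = - \frac{883}{29} \approx -30.448$)
$v{\left(J \right)} = \frac{7}{2}$ ($v{\left(J \right)} = 4 + \frac{2 \left(-2\right)}{8} = 4 + \frac{1}{8} \left(-4\right) = 4 - \frac{1}{2} = \frac{7}{2}$)
$c - v{\left(j \right)} = -26791 - \frac{7}{2} = - \frac{53589}{2}$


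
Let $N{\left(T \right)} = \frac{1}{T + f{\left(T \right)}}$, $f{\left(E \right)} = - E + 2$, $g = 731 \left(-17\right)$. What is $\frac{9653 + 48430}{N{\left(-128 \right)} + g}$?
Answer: $- \frac{116166}{24853} \approx -4.6741$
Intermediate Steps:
$g = -12427$
$f{\left(E \right)} = 2 - E$
$N{\left(T \right)} = \frac{1}{2}$ ($N{\left(T \right)} = \frac{1}{T - \left(-2 + T\right)} = \frac{1}{2}$)
$\frac{9653 + 48430}{N{\left(-128 \right)} + g} = \frac{9653 + 48430}{\frac{1}{2} - 12427} = \frac{58083}{- \frac{24853}{2}} = 58083 \left(- \frac{2}{24853}\right) = - \frac{116166}{24853}$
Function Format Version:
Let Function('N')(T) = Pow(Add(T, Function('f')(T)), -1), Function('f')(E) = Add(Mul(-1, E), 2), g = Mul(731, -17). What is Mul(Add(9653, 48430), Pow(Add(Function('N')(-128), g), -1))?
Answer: Rational(-116166, 24853) ≈ -4.6741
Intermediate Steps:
g = -12427
Function('f')(E) = Add(2, Mul(-1, E))
Function('N')(T) = Rational(1, 2) (Function('N')(T) = Pow(Add(T, Add(2, Mul(-1, T))), -1) = Pow(2, -1) = Rational(1, 2))
Mul(Add(9653, 48430), Pow(Add(Function('N')(-128), g), -1)) = Mul(Add(9653, 48430), Pow(Add(Rational(1, 2), -12427), -1)) = Mul(58083, Pow(Rational(-24853, 2), -1)) = Mul(58083, Rational(-2, 24853)) = Rational(-116166, 24853)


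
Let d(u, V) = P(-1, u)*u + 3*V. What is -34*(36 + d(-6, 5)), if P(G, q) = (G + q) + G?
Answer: -3366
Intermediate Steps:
P(G, q) = q + 2*G
d(u, V) = 3*V + u*(-2 + u) (d(u, V) = (u + 2*(-1))*u + 3*V = (u - 2)*u + 3*V = (-2 + u)*u + 3*V = u*(-2 + u) + 3*V = 3*V + u*(-2 + u))
-34*(36 + d(-6, 5)) = -34*(36 + (3*5 - 6*(-2 - 6))) = -34*(36 + (15 - 6*(-8))) = -34*(36 + (15 + 48)) = -34*(36 + 63) = -34*99 = -3366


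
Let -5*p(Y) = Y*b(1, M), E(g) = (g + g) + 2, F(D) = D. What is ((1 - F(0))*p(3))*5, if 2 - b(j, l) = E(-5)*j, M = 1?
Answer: -30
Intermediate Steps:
E(g) = 2 + 2*g (E(g) = 2*g + 2 = 2 + 2*g)
b(j, l) = 2 + 8*j (b(j, l) = 2 - (2 + 2*(-5))*j = 2 - (2 - 10)*j = 2 - (-8)*j = 2 + 8*j)
p(Y) = -2*Y (p(Y) = -Y*(2 + 8*1)/5 = -Y*(2 + 8)/5 = -Y*10/5 = -2*Y)
((1 - F(0))*p(3))*5 = ((1 - 1*0)*(-2*3))*5 = ((1 + 0)*(-6))*5 = (1*(-6))*5 = -6*5 = -30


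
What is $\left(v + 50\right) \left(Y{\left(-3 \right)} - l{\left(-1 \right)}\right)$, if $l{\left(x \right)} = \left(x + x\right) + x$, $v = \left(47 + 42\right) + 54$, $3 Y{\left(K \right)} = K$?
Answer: $386$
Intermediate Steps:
$Y{\left(K \right)} = \frac{K}{3}$
$v = 143$ ($v = 89 + 54 = 143$)
$l{\left(x \right)} = 3 x$ ($l{\left(x \right)} = 2 x + x = 3 x$)
$\left(v + 50\right) \left(Y{\left(-3 \right)} - l{\left(-1 \right)}\right) = \left(143 + 50\right) \left(\frac{1}{3} \left(-3\right) - 3 \left(-1\right)\right) = 193 \left(-1 - -3\right) = 193 \left(-1 + 3\right) = 193 \cdot 2 = 386$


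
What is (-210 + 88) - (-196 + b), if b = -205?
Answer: 279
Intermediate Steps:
(-210 + 88) - (-196 + b) = (-210 + 88) - (-196 - 205) = -122 - 1*(-401) = -122 + 401 = 279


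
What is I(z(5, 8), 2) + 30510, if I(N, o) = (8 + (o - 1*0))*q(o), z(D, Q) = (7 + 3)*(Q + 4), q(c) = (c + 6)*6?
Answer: 30990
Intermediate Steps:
q(c) = 36 + 6*c (q(c) = (6 + c)*6 = 36 + 6*c)
z(D, Q) = 40 + 10*Q (z(D, Q) = 10*(4 + Q) = 40 + 10*Q)
I(N, o) = (8 + o)*(36 + 6*o) (I(N, o) = (8 + (o - 1*0))*(36 + 6*o) = (8 + (o + 0))*(36 + 6*o) = (8 + o)*(36 + 6*o))
I(z(5, 8), 2) + 30510 = 6*(6 + 2)*(8 + 2) + 30510 = 6*8*10 + 30510 = 480 + 30510 = 30990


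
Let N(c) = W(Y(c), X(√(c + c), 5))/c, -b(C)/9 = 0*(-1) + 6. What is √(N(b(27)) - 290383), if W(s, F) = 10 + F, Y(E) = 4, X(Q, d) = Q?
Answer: √(-23521038 - 9*I*√3)/9 ≈ 0.00017857 - 538.87*I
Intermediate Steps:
b(C) = -54 (b(C) = -9*(0*(-1) + 6) = -9*(0 + 6) = -9*6 = -54)
N(c) = (10 + √2*√c)/c (N(c) = (10 + √(c + c))/c = (10 + √(2*c))/c = (10 + √2*√c)/c)
√(N(b(27)) - 290383) = √((10 + √2*√(-54))/(-54) - 290383) = √(-(10 + √2*(3*I*√6))/54 - 290383) = √(-(10 + 6*I*√3)/54 - 290383) = √((-5/27 - I*√3/9) - 290383) = √(-7840346/27 - I*√3/9)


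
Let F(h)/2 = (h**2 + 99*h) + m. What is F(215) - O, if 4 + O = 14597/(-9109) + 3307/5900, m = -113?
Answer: 7244518392637/53743100 ≈ 1.3480e+5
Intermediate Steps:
O = -270971237/53743100 (O = -4 + (14597/(-9109) + 3307/5900) = -4 + (14597*(-1/9109) + 3307*(1/5900)) = -4 + (-14597/9109 + 3307/5900) = -4 - 55998837/53743100 = -270971237/53743100 ≈ -5.0420)
F(h) = -226 + 2*h**2 + 198*h (F(h) = 2*((h**2 + 99*h) - 113) = 2*(-113 + h**2 + 99*h) = -226 + 2*h**2 + 198*h)
F(215) - O = (-226 + 2*215**2 + 198*215) - 1*(-270971237/53743100) = (-226 + 2*46225 + 42570) + 270971237/53743100 = (-226 + 92450 + 42570) + 270971237/53743100 = 134794 + 270971237/53743100 = 7244518392637/53743100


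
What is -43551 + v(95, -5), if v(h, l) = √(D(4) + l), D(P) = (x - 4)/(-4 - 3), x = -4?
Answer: -43551 + 3*I*√21/7 ≈ -43551.0 + 1.964*I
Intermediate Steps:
D(P) = 8/7 (D(P) = (-4 - 4)/(-4 - 3) = -8/(-7) = -8*(-⅐) = 8/7)
v(h, l) = √(8/7 + l)
-43551 + v(95, -5) = -43551 + √(56 + 49*(-5))/7 = -43551 + √(56 - 245)/7 = -43551 + √(-189)/7 = -43551 + (3*I*√21)/7 = -43551 + 3*I*√21/7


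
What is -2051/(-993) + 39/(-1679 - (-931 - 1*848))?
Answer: 243827/99300 ≈ 2.4555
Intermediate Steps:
-2051/(-993) + 39/(-1679 - (-931 - 1*848)) = -2051*(-1/993) + 39/(-1679 - (-931 - 848)) = 2051/993 + 39/(-1679 - 1*(-1779)) = 2051/993 + 39/(-1679 + 1779) = 2051/993 + 39/100 = 243827/99300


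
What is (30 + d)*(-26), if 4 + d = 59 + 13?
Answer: -2548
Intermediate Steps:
d = 68 (d = -4 + (59 + 13) = -4 + 72 = 68)
(30 + d)*(-26) = (30 + 68)*(-26) = 98*(-26) = -2548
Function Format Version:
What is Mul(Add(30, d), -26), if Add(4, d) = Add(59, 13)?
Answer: -2548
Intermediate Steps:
d = 68 (d = Add(-4, Add(59, 13)) = Add(-4, 72) = 68)
Mul(Add(30, d), -26) = Mul(Add(30, 68), -26) = Mul(98, -26) = -2548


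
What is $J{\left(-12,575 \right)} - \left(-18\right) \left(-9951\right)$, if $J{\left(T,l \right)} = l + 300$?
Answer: $-178243$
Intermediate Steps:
$J{\left(T,l \right)} = 300 + l$
$J{\left(-12,575 \right)} - \left(-18\right) \left(-9951\right) = \left(300 + 575\right) - \left(-18\right) \left(-9951\right) = 875 - 179118 = -178243$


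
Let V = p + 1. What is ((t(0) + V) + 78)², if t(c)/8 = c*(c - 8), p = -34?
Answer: 2025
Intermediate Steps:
V = -33 (V = -34 + 1 = -33)
t(c) = 8*c*(-8 + c) (t(c) = 8*(c*(c - 8)) = 8*(c*(-8 + c)) = 8*c*(-8 + c))
((t(0) + V) + 78)² = ((8*0*(-8 + 0) - 33) + 78)² = ((8*0*(-8) - 33) + 78)² = ((0 - 33) + 78)² = (-33 + 78)² = 45² = 2025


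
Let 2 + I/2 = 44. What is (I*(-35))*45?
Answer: -132300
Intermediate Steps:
I = 84 (I = -4 + 2*44 = -4 + 88 = 84)
(I*(-35))*45 = (84*(-35))*45 = -2940*45 = -132300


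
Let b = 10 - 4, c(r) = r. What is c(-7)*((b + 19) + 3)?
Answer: -196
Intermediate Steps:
b = 6
c(-7)*((b + 19) + 3) = -7*((6 + 19) + 3) = -7*(25 + 3) = -7*28 = -196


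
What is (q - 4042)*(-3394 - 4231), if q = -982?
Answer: 38308000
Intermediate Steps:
(q - 4042)*(-3394 - 4231) = (-982 - 4042)*(-3394 - 4231) = -5024*(-7625) = 38308000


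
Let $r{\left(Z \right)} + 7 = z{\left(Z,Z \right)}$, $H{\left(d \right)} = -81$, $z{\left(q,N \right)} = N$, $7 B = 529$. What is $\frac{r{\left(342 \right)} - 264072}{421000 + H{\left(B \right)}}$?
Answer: $- \frac{263737}{420919} \approx -0.62657$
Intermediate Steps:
$B = \frac{529}{7}$ ($B = \frac{1}{7} \cdot 529 = \frac{529}{7} \approx 75.571$)
$r{\left(Z \right)} = -7 + Z$
$\frac{r{\left(342 \right)} - 264072}{421000 + H{\left(B \right)}} = \frac{\left(-7 + 342\right) - 264072}{421000 - 81} = \frac{335 - 264072}{420919} = \left(-263737\right) \frac{1}{420919} = - \frac{263737}{420919}$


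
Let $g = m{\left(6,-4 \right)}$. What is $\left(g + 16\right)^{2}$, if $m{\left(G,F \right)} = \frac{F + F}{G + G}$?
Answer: $\frac{2116}{9} \approx 235.11$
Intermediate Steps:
$m{\left(G,F \right)} = \frac{F}{G}$ ($m{\left(G,F \right)} = \frac{2 F}{2 G} = 2 F \frac{1}{2 G} = \frac{F}{G}$)
$g = - \frac{2}{3}$ ($g = - \frac{4}{6} = \left(-4\right) \frac{1}{6} = - \frac{2}{3} \approx -0.66667$)
$\left(g + 16\right)^{2} = \left(- \frac{2}{3} + 16\right)^{2} = \left(\frac{46}{3}\right)^{2} = \frac{2116}{9}$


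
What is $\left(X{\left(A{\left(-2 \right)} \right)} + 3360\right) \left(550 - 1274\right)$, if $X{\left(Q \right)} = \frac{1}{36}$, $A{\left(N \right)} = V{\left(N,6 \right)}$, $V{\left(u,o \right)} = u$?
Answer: $- \frac{21893941}{9} \approx -2.4327 \cdot 10^{6}$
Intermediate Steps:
$A{\left(N \right)} = N$
$X{\left(Q \right)} = \frac{1}{36}$
$\left(X{\left(A{\left(-2 \right)} \right)} + 3360\right) \left(550 - 1274\right) = \left(\frac{1}{36} + 3360\right) \left(550 - 1274\right) = \frac{120961}{36} \left(-724\right) = - \frac{21893941}{9}$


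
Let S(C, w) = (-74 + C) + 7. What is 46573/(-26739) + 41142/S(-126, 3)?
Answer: -1109084527/5160627 ≈ -214.91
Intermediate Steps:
S(C, w) = -67 + C
46573/(-26739) + 41142/S(-126, 3) = 46573/(-26739) + 41142/(-67 - 126) = 46573*(-1/26739) + 41142/(-193) = -46573/26739 + 41142*(-1/193) = -46573/26739 - 41142/193 = -1109084527/5160627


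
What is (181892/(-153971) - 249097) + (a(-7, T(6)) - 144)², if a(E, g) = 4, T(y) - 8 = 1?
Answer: -35336064479/153971 ≈ -2.2950e+5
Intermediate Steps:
T(y) = 9 (T(y) = 8 + 1 = 9)
(181892/(-153971) - 249097) + (a(-7, T(6)) - 144)² = (181892/(-153971) - 249097) + (4 - 144)² = (181892*(-1/153971) - 249097) + (-140)² = (-181892/153971 - 249097) + 19600 = -38353896079/153971 + 19600 = -35336064479/153971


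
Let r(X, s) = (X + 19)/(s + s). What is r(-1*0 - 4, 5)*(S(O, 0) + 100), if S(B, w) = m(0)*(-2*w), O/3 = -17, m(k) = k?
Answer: 150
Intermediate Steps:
r(X, s) = (19 + X)/(2*s) (r(X, s) = (19 + X)/((2*s)) = (19 + X)*(1/(2*s)) = (19 + X)/(2*s))
O = -51 (O = 3*(-17) = -51)
S(B, w) = 0 (S(B, w) = 0*(-2*w) = 0)
r(-1*0 - 4, 5)*(S(O, 0) + 100) = ((½)*(19 + (-1*0 - 4))/5)*(0 + 100) = ((½)*(⅕)*(19 + (0 - 4)))*100 = ((½)*(⅕)*(19 - 4))*100 = ((½)*(⅕)*15)*100 = (3/2)*100 = 150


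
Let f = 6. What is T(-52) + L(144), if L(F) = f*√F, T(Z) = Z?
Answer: 20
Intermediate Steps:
L(F) = 6*√F
T(-52) + L(144) = -52 + 6*√144 = -52 + 6*12 = -52 + 72 = 20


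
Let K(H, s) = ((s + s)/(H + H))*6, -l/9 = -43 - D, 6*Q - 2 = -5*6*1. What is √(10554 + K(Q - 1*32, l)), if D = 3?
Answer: 2*√7930230/55 ≈ 102.40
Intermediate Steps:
Q = -14/3 (Q = ⅓ + (-5*6*1)/6 = ⅓ + (-30*1)/6 = ⅓ + (⅙)*(-30) = ⅓ - 5 = -14/3 ≈ -4.6667)
l = 414 (l = -9*(-43 - 1*3) = -9*(-43 - 3) = -9*(-46) = 414)
K(H, s) = 6*s/H (K(H, s) = ((2*s)/((2*H)))*6 = ((2*s)*(1/(2*H)))*6 = (s/H)*6 = 6*s/H)
√(10554 + K(Q - 1*32, l)) = √(10554 + 6*414/(-14/3 - 1*32)) = √(10554 + 6*414/(-14/3 - 32)) = √(10554 + 6*414/(-110/3)) = √(10554 + 6*414*(-3/110)) = √(10554 - 3726/55) = √(576744/55) = 2*√7930230/55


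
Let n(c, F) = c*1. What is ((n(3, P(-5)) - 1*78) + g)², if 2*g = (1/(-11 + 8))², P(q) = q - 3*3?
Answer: 1819801/324 ≈ 5616.7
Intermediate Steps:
P(q) = -9 + q (P(q) = q - 9 = -9 + q)
n(c, F) = c
g = 1/18 (g = (1/(-11 + 8))²/2 = (1/(-3))²/2 = (-⅓)²/2 = (½)*(⅑) = 1/18 ≈ 0.055556)
((n(3, P(-5)) - 1*78) + g)² = ((3 - 1*78) + 1/18)² = ((3 - 78) + 1/18)² = (-75 + 1/18)² = (-1349/18)² = 1819801/324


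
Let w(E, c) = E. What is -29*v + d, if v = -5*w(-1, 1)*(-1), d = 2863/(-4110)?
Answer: 593087/4110 ≈ 144.30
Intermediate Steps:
d = -2863/4110 (d = 2863*(-1/4110) = -2863/4110 ≈ -0.69659)
v = -5 (v = -5*(-1)*(-1) = 5*(-1) = -5)
-29*v + d = -29*(-5) - 2863/4110 = 145 - 2863/4110 = 593087/4110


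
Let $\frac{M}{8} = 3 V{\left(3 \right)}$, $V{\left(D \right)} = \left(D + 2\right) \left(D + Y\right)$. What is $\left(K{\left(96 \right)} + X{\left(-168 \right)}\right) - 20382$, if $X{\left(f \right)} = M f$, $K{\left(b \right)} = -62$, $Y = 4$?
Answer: $-161564$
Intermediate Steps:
$V{\left(D \right)} = \left(2 + D\right) \left(4 + D\right)$ ($V{\left(D \right)} = \left(D + 2\right) \left(D + 4\right) = \left(2 + D\right) \left(4 + D\right)$)
$M = 840$ ($M = 8 \cdot 3 \left(8 + 3^{2} + 6 \cdot 3\right) = 8 \cdot 3 \left(8 + 9 + 18\right) = 8 \cdot 3 \cdot 35 = 8 \cdot 105 = 840$)
$X{\left(f \right)} = 840 f$
$\left(K{\left(96 \right)} + X{\left(-168 \right)}\right) - 20382 = \left(-62 + 840 \left(-168\right)\right) - 20382 = \left(-62 - 141120\right) - 20382 = -141182 - 20382 = -161564$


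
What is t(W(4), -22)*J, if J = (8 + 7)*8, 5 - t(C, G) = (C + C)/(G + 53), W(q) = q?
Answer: 17640/31 ≈ 569.03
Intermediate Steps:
t(C, G) = 5 - 2*C/(53 + G) (t(C, G) = 5 - (C + C)/(G + 53) = 5 - 2*C/(53 + G))
J = 120 (J = 15*8 = 120)
t(W(4), -22)*J = ((265 - 2*4 + 5*(-22))/(53 - 22))*120 = ((265 - 8 - 110)/31)*120 = ((1/31)*147)*120 = (147/31)*120 = 17640/31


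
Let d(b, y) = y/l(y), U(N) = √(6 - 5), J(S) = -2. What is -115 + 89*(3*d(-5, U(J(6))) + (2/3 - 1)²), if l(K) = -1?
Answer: -3349/9 ≈ -372.11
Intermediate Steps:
U(N) = 1 (U(N) = √1 = 1)
d(b, y) = -y (d(b, y) = y/(-1) = y*(-1) = -y)
-115 + 89*(3*d(-5, U(J(6))) + (2/3 - 1)²) = -115 + 89*(3*(-1*1) + (2/3 - 1)²) = -115 + 89*(3*(-1) + (2*(⅓) - 1)²) = -115 + 89*(-3 + (⅔ - 1)²) = -115 + 89*(-3 + (-⅓)²) = -115 + 89*(-3 + ⅑) = -115 + 89*(-26/9) = -115 - 2314/9 = -3349/9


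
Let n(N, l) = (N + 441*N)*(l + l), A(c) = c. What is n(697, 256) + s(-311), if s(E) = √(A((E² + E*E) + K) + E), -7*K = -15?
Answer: 157733888 + 2*√2365881/7 ≈ 1.5773e+8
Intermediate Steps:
K = 15/7 (K = -⅐*(-15) = 15/7 ≈ 2.1429)
s(E) = √(15/7 + E + 2*E²) (s(E) = √(((E² + E*E) + 15/7) + E) = √(((E² + E²) + 15/7) + E) = √((2*E² + 15/7) + E) = √((15/7 + 2*E²) + E) = √(15/7 + E + 2*E²))
n(N, l) = 884*N*l (n(N, l) = (442*N)*(2*l) = 884*N*l)
n(697, 256) + s(-311) = 884*697*256 + √(105 + 49*(-311) + 98*(-311)²)/7 = 157733888 + √(105 - 15239 + 98*96721)/7 = 157733888 + √(105 - 15239 + 9478658)/7 = 157733888 + √9463524/7 = 157733888 + (2*√2365881)/7 = 157733888 + 2*√2365881/7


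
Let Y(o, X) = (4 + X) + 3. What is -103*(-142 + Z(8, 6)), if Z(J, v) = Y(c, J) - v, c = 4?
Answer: 13699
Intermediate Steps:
Y(o, X) = 7 + X
Z(J, v) = 7 + J - v (Z(J, v) = (7 + J) - v = 7 + J - v)
-103*(-142 + Z(8, 6)) = -103*(-142 + (7 + 8 - 1*6)) = -103*(-142 + (7 + 8 - 6)) = -103*(-142 + 9) = -103*(-133) = 13699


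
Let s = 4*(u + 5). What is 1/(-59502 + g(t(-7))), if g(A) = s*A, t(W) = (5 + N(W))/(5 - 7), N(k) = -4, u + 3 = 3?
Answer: -1/59512 ≈ -1.6803e-5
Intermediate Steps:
u = 0 (u = -3 + 3 = 0)
s = 20 (s = 4*(0 + 5) = 4*5 = 20)
t(W) = -1/2 (t(W) = (5 - 4)/(5 - 7) = 1/(-2) = 1*(-1/2) = -1/2)
g(A) = 20*A
1/(-59502 + g(t(-7))) = 1/(-59502 + 20*(-1/2)) = 1/(-59502 - 10) = 1/(-59512) = -1/59512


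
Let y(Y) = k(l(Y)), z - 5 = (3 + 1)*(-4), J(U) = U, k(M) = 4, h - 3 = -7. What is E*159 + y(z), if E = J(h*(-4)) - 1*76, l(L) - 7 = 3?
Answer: -9536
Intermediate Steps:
h = -4 (h = 3 - 7 = -4)
l(L) = 10 (l(L) = 7 + 3 = 10)
z = -11 (z = 5 + (3 + 1)*(-4) = 5 + 4*(-4) = 5 - 16 = -11)
y(Y) = 4
E = -60 (E = -4*(-4) - 1*76 = 16 - 76 = -60)
E*159 + y(z) = -60*159 + 4 = -9540 + 4 = -9536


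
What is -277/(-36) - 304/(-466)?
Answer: 70013/8388 ≈ 8.3468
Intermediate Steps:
-277/(-36) - 304/(-466) = -277*(-1/36) - 304*(-1/466) = 277/36 + 152/233 = 70013/8388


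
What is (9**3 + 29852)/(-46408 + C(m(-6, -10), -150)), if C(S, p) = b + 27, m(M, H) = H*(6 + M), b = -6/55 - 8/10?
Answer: -336391/510201 ≈ -0.65933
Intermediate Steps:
b = -10/11 (b = -6*1/55 - 8*1/10 = -6/55 - 4/5 = -10/11 ≈ -0.90909)
C(S, p) = 287/11 (C(S, p) = -10/11 + 27 = 287/11)
(9**3 + 29852)/(-46408 + C(m(-6, -10), -150)) = (9**3 + 29852)/(-46408 + 287/11) = (729 + 29852)/(-510201/11) = 30581*(-11/510201) = -336391/510201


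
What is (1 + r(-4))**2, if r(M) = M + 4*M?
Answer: 361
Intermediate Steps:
r(M) = 5*M
(1 + r(-4))**2 = (1 + 5*(-4))**2 = (1 - 20)**2 = (-19)**2 = 361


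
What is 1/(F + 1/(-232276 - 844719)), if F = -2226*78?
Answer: -1076995/186996487861 ≈ -5.7594e-6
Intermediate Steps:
F = -173628
1/(F + 1/(-232276 - 844719)) = 1/(-173628 + 1/(-232276 - 844719)) = 1/(-173628 + 1/(-1076995)) = 1/(-173628 - 1/1076995) = 1/(-186996487861/1076995) = -1076995/186996487861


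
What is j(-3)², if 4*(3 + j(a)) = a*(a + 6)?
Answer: 441/16 ≈ 27.563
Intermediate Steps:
j(a) = -3 + a*(6 + a)/4 (j(a) = -3 + (a*(a + 6))/4 = -3 + (a*(6 + a))/4 = -3 + a*(6 + a)/4)
j(-3)² = (-3 + (¼)*(-3)² + (3/2)*(-3))² = (-3 + (¼)*9 - 9/2)² = (-3 + 9/4 - 9/2)² = (-21/4)² = 441/16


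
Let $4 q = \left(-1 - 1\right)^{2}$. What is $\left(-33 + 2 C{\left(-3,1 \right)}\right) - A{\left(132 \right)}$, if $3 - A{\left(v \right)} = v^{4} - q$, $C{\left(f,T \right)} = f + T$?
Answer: $303595735$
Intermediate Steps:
$C{\left(f,T \right)} = T + f$
$q = 1$ ($q = \frac{\left(-1 - 1\right)^{2}}{4} = \frac{\left(-2\right)^{2}}{4} = \frac{1}{4} \cdot 4 = 1$)
$A{\left(v \right)} = 4 - v^{4}$ ($A{\left(v \right)} = 3 - \left(v^{4} - 1\right) = 3 - \left(-1 + v^{4}\right) = 4 - v^{4}$)
$\left(-33 + 2 C{\left(-3,1 \right)}\right) - A{\left(132 \right)} = \left(-33 + 2 \left(1 - 3\right)\right) - \left(4 - 132^{4}\right) = \left(-33 + 2 \left(-2\right)\right) - \left(4 - 303595776\right) = \left(-33 - 4\right) - \left(4 - 303595776\right) = -37 - -303595772 = -37 + 303595772 = 303595735$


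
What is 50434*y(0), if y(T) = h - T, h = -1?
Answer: -50434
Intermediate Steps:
y(T) = -1 - T
50434*y(0) = 50434*(-1 - 1*0) = 50434*(-1 + 0) = 50434*(-1) = -50434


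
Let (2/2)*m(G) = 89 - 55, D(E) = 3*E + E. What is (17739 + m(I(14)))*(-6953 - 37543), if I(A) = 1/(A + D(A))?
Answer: -790827408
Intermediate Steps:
D(E) = 4*E
I(A) = 1/(5*A) (I(A) = 1/(A + 4*A) = 1/(5*A))
m(G) = 34 (m(G) = 89 - 55 = 34)
(17739 + m(I(14)))*(-6953 - 37543) = (17739 + 34)*(-6953 - 37543) = 17773*(-44496) = -790827408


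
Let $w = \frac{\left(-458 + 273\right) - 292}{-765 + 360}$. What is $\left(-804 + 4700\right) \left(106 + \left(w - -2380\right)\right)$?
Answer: $\frac{436052008}{45} \approx 9.69 \cdot 10^{6}$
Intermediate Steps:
$w = \frac{53}{45}$ ($w = \frac{-185 - 292}{-405} = \left(-477\right) \left(- \frac{1}{405}\right) = \frac{53}{45} \approx 1.1778$)
$\left(-804 + 4700\right) \left(106 + \left(w - -2380\right)\right) = \left(-804 + 4700\right) \left(106 + \left(\frac{53}{45} - -2380\right)\right) = 3896 \left(106 + \left(\frac{53}{45} + 2380\right)\right) = 3896 \left(106 + \frac{107153}{45}\right) = 3896 \cdot \frac{111923}{45} = \frac{436052008}{45}$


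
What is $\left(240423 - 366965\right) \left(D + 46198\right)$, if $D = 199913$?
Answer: $-31143378162$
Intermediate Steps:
$\left(240423 - 366965\right) \left(D + 46198\right) = \left(240423 - 366965\right) \left(199913 + 46198\right) = \left(-126542\right) 246111 = -31143378162$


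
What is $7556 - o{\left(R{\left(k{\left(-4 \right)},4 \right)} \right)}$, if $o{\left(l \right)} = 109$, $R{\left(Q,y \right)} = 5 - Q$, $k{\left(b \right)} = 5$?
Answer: $7447$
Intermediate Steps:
$7556 - o{\left(R{\left(k{\left(-4 \right)},4 \right)} \right)} = 7556 - 109 = 7447$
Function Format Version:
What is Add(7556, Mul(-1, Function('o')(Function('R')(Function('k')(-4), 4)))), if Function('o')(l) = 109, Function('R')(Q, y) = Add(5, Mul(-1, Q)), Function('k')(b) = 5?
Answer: 7447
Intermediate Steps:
Add(7556, Mul(-1, Function('o')(Function('R')(Function('k')(-4), 4)))) = Add(7556, Mul(-1, 109)) = Add(7556, -109) = 7447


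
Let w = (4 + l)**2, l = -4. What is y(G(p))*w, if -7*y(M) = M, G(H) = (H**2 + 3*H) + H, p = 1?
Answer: 0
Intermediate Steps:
G(H) = H**2 + 4*H
y(M) = -M/7
w = 0 (w = (4 - 4)**2 = 0**2 = 0)
y(G(p))*w = -(4 + 1)/7*0 = -5/7*0 = 0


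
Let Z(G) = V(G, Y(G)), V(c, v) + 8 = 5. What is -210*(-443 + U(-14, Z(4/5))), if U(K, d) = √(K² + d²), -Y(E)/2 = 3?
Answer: 93030 - 210*√205 ≈ 90023.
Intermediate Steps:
Y(E) = -6 (Y(E) = -2*3 = -6)
V(c, v) = -3 (V(c, v) = -8 + 5 = -3)
Z(G) = -3
-210*(-443 + U(-14, Z(4/5))) = -210*(-443 + √((-14)² + (-3)²)) = -210*(-443 + √(196 + 9)) = -210*(-443 + √205) = 93030 - 210*√205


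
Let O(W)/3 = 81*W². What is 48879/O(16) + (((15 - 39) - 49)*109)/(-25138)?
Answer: 95761631/86876928 ≈ 1.1023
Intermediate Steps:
O(W) = 243*W² (O(W) = 3*(81*W²) = 243*W²)
48879/O(16) + (((15 - 39) - 49)*109)/(-25138) = 48879/((243*16²)) + (((15 - 39) - 49)*109)/(-25138) = 48879/((243*256)) + ((-24 - 49)*109)*(-1/25138) = 48879/62208 - 73*109*(-1/25138) = 48879*(1/62208) - 7957*(-1/25138) = 5431/6912 + 7957/25138 = 95761631/86876928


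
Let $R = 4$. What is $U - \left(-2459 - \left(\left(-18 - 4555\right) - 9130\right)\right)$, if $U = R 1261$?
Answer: $-6200$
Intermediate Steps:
$U = 5044$ ($U = 4 \cdot 1261 = 5044$)
$U - \left(-2459 - \left(\left(-18 - 4555\right) - 9130\right)\right) = 5044 - \left(-2459 - \left(\left(-18 - 4555\right) - 9130\right)\right) = 5044 - \left(-2459 - \left(-4573 - 9130\right)\right) = 5044 - \left(-2459 - -13703\right) = 5044 - \left(-2459 + 13703\right) = 5044 - 11244 = -6200$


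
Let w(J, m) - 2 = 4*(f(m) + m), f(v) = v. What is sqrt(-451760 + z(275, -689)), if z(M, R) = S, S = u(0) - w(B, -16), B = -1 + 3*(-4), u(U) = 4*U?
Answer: I*sqrt(451634) ≈ 672.04*I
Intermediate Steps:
B = -13 (B = -1 - 12 = -13)
w(J, m) = 2 + 8*m (w(J, m) = 2 + 4*(m + m) = 2 + 4*(2*m) = 2 + 8*m)
S = 126 (S = 4*0 - (2 + 8*(-16)) = 0 - (2 - 128) = 0 - 1*(-126) = 0 + 126 = 126)
z(M, R) = 126
sqrt(-451760 + z(275, -689)) = sqrt(-451760 + 126) = sqrt(-451634) = I*sqrt(451634)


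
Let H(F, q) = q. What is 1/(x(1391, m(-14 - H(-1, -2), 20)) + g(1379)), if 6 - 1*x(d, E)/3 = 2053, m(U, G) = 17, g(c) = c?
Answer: -1/4762 ≈ -0.00021000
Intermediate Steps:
x(d, E) = -6141 (x(d, E) = 18 - 3*2053 = 18 - 6159 = -6141)
1/(x(1391, m(-14 - H(-1, -2), 20)) + g(1379)) = 1/(-6141 + 1379) = 1/(-4762) = -1/4762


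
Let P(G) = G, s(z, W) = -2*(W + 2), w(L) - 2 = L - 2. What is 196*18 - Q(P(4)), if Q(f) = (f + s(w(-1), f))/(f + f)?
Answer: 3529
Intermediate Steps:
w(L) = L (w(L) = 2 + (L - 2) = 2 + (-2 + L) = L)
s(z, W) = -4 - 2*W (s(z, W) = -2*(2 + W) = -4 - 2*W)
Q(f) = (-4 - f)/(2*f) (Q(f) = (f + (-4 - 2*f))/(f + f) = (-4 - f)/((2*f)) = (-4 - f)*(1/(2*f)) = (-4 - f)/(2*f))
196*18 - Q(P(4)) = 196*18 - (-4 - 1*4)/(2*4) = 3528 - (-4 - 4)/(2*4) = 3528 - (-8)/(2*4) = 3528 - 1*(-1) = 3528 + 1 = 3529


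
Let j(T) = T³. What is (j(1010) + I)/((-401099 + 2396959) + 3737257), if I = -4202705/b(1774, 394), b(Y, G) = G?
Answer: 45103821255/250983122 ≈ 179.71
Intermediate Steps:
I = -4202705/394 ≈ -10667.
(j(1010) + I)/((-401099 + 2396959) + 3737257) = (1010³ - 4202705/394)/((-401099 + 2396959) + 3737257) = (1030301000 - 4202705/394)/(1995860 + 3737257) = (405934391295/394)/5733117 = (405934391295/394)*(1/5733117) = 45103821255/250983122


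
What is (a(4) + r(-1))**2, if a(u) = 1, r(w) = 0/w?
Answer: 1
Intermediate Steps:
r(w) = 0
(a(4) + r(-1))**2 = (1 + 0)**2 = 1**2 = 1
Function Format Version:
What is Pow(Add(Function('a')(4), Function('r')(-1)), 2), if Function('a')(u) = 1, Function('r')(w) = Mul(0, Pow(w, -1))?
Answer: 1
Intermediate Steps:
Function('r')(w) = 0
Pow(Add(Function('a')(4), Function('r')(-1)), 2) = Pow(Add(1, 0), 2) = Pow(1, 2) = 1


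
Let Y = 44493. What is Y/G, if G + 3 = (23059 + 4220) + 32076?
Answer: 14831/19784 ≈ 0.74965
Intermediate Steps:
G = 59352 (G = -3 + ((23059 + 4220) + 32076) = -3 + (27279 + 32076) = -3 + 59355 = 59352)
Y/G = 44493/59352 = 44493*(1/59352) = 14831/19784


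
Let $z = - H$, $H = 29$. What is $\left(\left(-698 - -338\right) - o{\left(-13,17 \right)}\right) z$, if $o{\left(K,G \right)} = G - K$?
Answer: $11310$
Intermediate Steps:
$z = -29$ ($z = \left(-1\right) 29 = -29$)
$\left(\left(-698 - -338\right) - o{\left(-13,17 \right)}\right) z = \left(\left(-698 - -338\right) - \left(17 - -13\right)\right) \left(-29\right) = \left(\left(-698 + 338\right) - \left(17 + 13\right)\right) \left(-29\right) = \left(-360 - 30\right) \left(-29\right) = \left(-390\right) \left(-29\right) = 11310$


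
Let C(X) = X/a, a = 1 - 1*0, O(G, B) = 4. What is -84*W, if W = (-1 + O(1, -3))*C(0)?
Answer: 0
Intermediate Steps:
a = 1 (a = 1 + 0 = 1)
C(X) = X (C(X) = X/1 = X*1 = X)
W = 0 (W = (-1 + 4)*0 = 3*0 = 0)
-84*W = -84*0 = 0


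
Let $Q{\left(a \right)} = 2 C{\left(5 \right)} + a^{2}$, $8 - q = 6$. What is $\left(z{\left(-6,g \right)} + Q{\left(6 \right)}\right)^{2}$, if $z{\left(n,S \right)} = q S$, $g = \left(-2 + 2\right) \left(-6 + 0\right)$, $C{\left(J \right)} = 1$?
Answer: $1444$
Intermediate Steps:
$q = 2$ ($q = 8 - 6 = 2$)
$g = 0$ ($g = 0 \left(-6\right) = 0$)
$z{\left(n,S \right)} = 2 S$
$Q{\left(a \right)} = 2 + a^{2}$ ($Q{\left(a \right)} = 2 \cdot 1 + a^{2} = 2 + a^{2}$)
$\left(z{\left(-6,g \right)} + Q{\left(6 \right)}\right)^{2} = \left(2 \cdot 0 + \left(2 + 6^{2}\right)\right)^{2} = \left(0 + \left(2 + 36\right)\right)^{2} = \left(0 + 38\right)^{2} = 38^{2} = 1444$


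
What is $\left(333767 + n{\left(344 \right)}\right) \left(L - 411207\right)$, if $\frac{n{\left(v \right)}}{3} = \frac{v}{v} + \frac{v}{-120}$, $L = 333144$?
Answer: $- \frac{130272080841}{5} \approx -2.6054 \cdot 10^{10}$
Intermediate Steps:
$n{\left(v \right)} = 3 - \frac{v}{40}$ ($n{\left(v \right)} = 3 \left(\frac{v}{v} + \frac{v}{-120}\right) = 3 \left(1 + v \left(- \frac{1}{120}\right)\right) = 3 \left(1 - \frac{v}{120}\right) = 3 - \frac{v}{40}$)
$\left(333767 + n{\left(344 \right)}\right) \left(L - 411207\right) = \left(333767 + \left(3 - \frac{43}{5}\right)\right) \left(333144 - 411207\right) = \left(333767 + \left(3 - \frac{43}{5}\right)\right) \left(-78063\right) = \left(333767 - \frac{28}{5}\right) \left(-78063\right) = \frac{1668807}{5} \left(-78063\right) = - \frac{130272080841}{5}$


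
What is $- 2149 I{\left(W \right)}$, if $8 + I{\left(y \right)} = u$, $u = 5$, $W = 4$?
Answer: $6447$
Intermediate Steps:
$I{\left(y \right)} = -3$ ($I{\left(y \right)} = -8 + 5 = -3$)
$- 2149 I{\left(W \right)} = \left(-2149\right) \left(-3\right) = 6447$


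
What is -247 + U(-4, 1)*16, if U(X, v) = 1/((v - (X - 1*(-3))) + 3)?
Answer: -1219/5 ≈ -243.80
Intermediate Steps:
U(X, v) = 1/(v - X) (U(X, v) = 1/((v - (X + 3)) + 3) = 1/((v - (3 + X)) + 3) = 1/((v + (-3 - X)) + 3) = 1/((-3 + v - X) + 3) = 1/(v - X))
-247 + U(-4, 1)*16 = -247 + 16/(1 - 1*(-4)) = -247 + 16/(1 + 4) = -247 + 16/5 = -1219/5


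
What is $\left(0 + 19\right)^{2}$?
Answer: $361$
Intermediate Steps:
$\left(0 + 19\right)^{2} = 19^{2} = 361$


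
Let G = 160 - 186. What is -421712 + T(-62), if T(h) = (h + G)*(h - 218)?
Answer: -397072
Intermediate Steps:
G = -26
T(h) = (-218 + h)*(-26 + h) (T(h) = (h - 26)*(h - 218) = (-26 + h)*(-218 + h) = (-218 + h)*(-26 + h))
-421712 + T(-62) = -421712 + (5668 + (-62)² - 244*(-62)) = -421712 + (5668 + 3844 + 15128) = -421712 + 24640 = -397072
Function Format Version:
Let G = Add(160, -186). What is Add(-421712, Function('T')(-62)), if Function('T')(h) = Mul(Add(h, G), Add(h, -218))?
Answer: -397072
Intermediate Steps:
G = -26
Function('T')(h) = Mul(Add(-218, h), Add(-26, h)) (Function('T')(h) = Mul(Add(h, -26), Add(h, -218)) = Mul(Add(-26, h), Add(-218, h)) = Mul(Add(-218, h), Add(-26, h)))
Add(-421712, Function('T')(-62)) = Add(-421712, Add(5668, Pow(-62, 2), Mul(-244, -62))) = Add(-421712, Add(5668, 3844, 15128)) = Add(-421712, 24640) = -397072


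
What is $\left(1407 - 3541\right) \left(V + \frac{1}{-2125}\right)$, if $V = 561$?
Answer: $- \frac{2543992616}{2125} \approx -1.1972 \cdot 10^{6}$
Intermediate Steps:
$\left(1407 - 3541\right) \left(V + \frac{1}{-2125}\right) = \left(1407 - 3541\right) \left(561 + \frac{1}{-2125}\right) = - 2134 \left(561 - \frac{1}{2125}\right) = \left(-2134\right) \frac{1192124}{2125} = - \frac{2543992616}{2125}$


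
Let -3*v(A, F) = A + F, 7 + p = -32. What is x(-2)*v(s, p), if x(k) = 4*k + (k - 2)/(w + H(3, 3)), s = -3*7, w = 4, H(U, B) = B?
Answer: -1200/7 ≈ -171.43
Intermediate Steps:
p = -39 (p = -7 - 32 = -39)
s = -21
v(A, F) = -A/3 - F/3 (v(A, F) = -(A + F)/3 = -A/3 - F/3)
x(k) = -2/7 + 29*k/7 (x(k) = 4*k + (k - 2)/(4 + 3) = 4*k + (-2 + k)/7 = 4*k + (-2 + k)*(⅐) = 4*k + (-2/7 + k/7) = -2/7 + 29*k/7)
x(-2)*v(s, p) = (-2/7 + (29/7)*(-2))*(-⅓*(-21) - ⅓*(-39)) = (-2/7 - 58/7)*(7 + 13) = -60/7*20 = -1200/7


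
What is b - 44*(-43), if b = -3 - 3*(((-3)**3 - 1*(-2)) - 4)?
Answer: 1976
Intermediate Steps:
b = 84 (b = -3 - 3*((-27 + 2) - 4) = -3 - 3*(-25 - 4) = -3 - 3*(-29) = -3 + 87 = 84)
b - 44*(-43) = 84 - 44*(-43) = 84 + 1892 = 1976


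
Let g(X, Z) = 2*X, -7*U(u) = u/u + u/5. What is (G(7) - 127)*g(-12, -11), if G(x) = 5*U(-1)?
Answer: 21432/7 ≈ 3061.7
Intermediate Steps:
U(u) = -⅐ - u/35 (U(u) = -(u/u + u/5)/7 = -(1 + u*(⅕))/7 = -(1 + u/5)/7 = -⅐ - u/35)
G(x) = -4/7 (G(x) = 5*(-⅐ - 1/35*(-1)) = 5*(-⅐ + 1/35) = 5*(-4/35) = -4/7)
(G(7) - 127)*g(-12, -11) = (-4/7 - 127)*(2*(-12)) = -893/7*(-24) = 21432/7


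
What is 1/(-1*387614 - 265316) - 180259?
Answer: -117696508871/652930 ≈ -1.8026e+5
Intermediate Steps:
1/(-1*387614 - 265316) - 180259 = 1/(-387614 - 265316) - 180259 = 1/(-652930) - 180259 = -1/652930 - 180259 = -117696508871/652930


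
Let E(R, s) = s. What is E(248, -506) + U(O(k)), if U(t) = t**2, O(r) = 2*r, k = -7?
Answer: -310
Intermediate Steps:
E(248, -506) + U(O(k)) = -506 + (2*(-7))**2 = -506 + (-14)**2 = -506 + 196 = -310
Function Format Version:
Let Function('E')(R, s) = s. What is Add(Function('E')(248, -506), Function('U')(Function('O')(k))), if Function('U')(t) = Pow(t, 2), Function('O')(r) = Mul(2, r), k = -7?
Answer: -310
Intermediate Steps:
Add(Function('E')(248, -506), Function('U')(Function('O')(k))) = Add(-506, Pow(Mul(2, -7), 2)) = Add(-506, Pow(-14, 2)) = Add(-506, 196) = -310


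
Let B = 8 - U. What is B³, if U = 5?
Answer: 27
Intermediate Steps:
B = 3 (B = 8 - 1*5 = 8 - 5 = 3)
B³ = 3³ = 27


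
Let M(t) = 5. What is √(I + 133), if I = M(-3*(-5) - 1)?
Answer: √138 ≈ 11.747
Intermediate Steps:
I = 5
√(I + 133) = √(5 + 133) = √138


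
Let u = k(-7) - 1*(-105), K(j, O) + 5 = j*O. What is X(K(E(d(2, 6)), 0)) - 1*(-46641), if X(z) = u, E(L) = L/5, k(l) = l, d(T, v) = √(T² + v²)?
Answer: 46739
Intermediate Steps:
E(L) = L/5 (E(L) = L*(⅕) = L/5)
K(j, O) = -5 + O*j (K(j, O) = -5 + j*O = -5 + O*j)
u = 98 (u = -7 - 1*(-105) = -7 + 105 = 98)
X(z) = 98
X(K(E(d(2, 6)), 0)) - 1*(-46641) = 98 - 1*(-46641) = 98 + 46641 = 46739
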